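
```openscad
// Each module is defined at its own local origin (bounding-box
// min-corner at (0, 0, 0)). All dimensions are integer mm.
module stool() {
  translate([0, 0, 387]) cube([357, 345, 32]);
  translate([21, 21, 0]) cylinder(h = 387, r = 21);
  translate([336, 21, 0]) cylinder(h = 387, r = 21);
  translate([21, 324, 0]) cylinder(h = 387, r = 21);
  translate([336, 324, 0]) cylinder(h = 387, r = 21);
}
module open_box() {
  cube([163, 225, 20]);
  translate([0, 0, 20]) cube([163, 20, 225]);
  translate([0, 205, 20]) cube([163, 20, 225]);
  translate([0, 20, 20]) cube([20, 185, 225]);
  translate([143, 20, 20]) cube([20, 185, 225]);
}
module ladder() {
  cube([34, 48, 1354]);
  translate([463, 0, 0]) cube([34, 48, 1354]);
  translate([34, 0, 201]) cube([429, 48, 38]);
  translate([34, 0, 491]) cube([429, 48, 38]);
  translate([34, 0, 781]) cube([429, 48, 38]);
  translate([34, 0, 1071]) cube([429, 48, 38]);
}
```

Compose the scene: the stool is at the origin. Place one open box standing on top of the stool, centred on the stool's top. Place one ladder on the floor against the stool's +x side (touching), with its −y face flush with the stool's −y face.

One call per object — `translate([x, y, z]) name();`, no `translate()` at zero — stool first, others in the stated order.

stool();
translate([97, 60, 419]) open_box();
translate([357, 0, 0]) ladder();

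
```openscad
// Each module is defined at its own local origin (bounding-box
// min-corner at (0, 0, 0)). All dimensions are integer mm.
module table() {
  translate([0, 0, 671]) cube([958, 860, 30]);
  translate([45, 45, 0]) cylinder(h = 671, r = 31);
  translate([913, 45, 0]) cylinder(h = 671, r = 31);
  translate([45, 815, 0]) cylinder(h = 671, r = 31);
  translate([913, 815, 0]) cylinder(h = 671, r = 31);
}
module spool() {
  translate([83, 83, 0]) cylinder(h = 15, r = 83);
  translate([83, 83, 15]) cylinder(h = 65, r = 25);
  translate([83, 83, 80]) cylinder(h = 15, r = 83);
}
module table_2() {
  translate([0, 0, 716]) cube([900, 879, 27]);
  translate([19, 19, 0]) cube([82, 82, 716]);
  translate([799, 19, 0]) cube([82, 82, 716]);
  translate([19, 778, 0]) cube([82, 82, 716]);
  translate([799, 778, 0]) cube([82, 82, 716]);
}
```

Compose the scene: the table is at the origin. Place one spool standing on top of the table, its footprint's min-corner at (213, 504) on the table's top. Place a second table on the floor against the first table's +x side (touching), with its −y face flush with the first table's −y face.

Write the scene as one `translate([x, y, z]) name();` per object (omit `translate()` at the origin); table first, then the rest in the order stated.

table();
translate([213, 504, 701]) spool();
translate([958, 0, 0]) table_2();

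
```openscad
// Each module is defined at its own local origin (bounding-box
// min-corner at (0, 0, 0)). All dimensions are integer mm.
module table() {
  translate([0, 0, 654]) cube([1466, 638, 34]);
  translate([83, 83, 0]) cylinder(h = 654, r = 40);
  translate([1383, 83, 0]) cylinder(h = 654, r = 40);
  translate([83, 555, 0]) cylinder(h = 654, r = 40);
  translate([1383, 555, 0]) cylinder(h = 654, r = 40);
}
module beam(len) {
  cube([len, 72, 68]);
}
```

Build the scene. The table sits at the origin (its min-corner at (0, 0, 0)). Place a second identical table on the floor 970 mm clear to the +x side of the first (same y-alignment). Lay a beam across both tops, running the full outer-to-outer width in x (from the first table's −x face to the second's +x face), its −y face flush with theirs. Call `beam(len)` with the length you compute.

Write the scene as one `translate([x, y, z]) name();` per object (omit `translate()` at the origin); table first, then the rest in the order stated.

table();
translate([2436, 0, 0]) table();
translate([0, 0, 688]) beam(3902);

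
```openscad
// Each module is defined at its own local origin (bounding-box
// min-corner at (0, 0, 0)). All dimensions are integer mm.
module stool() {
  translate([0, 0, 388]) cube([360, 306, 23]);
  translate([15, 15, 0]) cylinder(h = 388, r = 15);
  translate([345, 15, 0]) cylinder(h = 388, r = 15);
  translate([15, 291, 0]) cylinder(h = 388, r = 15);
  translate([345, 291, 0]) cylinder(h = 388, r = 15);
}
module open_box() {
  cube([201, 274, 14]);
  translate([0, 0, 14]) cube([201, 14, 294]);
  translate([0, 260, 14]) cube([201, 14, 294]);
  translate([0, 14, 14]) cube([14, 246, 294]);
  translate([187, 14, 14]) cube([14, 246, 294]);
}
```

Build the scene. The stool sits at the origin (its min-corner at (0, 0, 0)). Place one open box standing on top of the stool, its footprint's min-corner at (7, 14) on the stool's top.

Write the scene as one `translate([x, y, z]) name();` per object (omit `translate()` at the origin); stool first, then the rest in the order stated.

stool();
translate([7, 14, 411]) open_box();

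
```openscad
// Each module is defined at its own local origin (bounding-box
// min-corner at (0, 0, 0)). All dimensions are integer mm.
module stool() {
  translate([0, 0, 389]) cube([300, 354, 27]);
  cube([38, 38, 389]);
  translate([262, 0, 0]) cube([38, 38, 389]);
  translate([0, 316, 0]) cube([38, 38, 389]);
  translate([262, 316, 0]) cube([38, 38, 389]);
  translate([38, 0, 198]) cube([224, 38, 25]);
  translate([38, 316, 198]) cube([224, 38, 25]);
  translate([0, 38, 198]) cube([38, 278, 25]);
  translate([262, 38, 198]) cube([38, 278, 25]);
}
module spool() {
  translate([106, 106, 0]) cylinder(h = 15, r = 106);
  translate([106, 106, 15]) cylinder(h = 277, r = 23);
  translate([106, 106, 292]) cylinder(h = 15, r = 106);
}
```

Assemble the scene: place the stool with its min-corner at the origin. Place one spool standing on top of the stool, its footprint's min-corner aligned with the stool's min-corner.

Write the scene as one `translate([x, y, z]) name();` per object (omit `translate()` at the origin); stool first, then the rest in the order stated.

stool();
translate([0, 0, 416]) spool();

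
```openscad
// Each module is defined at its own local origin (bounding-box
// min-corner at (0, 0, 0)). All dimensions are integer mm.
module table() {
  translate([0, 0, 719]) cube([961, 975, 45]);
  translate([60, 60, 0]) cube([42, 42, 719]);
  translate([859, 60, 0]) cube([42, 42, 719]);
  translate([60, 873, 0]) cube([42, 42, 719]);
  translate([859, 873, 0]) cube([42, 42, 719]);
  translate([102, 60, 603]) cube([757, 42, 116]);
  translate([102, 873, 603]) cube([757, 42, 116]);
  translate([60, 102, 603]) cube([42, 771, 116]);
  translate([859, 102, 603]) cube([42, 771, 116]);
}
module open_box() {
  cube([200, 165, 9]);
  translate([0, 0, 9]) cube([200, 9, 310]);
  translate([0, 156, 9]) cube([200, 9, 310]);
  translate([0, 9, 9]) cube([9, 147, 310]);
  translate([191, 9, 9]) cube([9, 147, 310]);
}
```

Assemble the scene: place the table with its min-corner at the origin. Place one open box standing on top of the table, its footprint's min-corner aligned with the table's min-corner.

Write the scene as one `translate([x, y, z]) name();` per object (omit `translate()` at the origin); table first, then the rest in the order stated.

table();
translate([0, 0, 764]) open_box();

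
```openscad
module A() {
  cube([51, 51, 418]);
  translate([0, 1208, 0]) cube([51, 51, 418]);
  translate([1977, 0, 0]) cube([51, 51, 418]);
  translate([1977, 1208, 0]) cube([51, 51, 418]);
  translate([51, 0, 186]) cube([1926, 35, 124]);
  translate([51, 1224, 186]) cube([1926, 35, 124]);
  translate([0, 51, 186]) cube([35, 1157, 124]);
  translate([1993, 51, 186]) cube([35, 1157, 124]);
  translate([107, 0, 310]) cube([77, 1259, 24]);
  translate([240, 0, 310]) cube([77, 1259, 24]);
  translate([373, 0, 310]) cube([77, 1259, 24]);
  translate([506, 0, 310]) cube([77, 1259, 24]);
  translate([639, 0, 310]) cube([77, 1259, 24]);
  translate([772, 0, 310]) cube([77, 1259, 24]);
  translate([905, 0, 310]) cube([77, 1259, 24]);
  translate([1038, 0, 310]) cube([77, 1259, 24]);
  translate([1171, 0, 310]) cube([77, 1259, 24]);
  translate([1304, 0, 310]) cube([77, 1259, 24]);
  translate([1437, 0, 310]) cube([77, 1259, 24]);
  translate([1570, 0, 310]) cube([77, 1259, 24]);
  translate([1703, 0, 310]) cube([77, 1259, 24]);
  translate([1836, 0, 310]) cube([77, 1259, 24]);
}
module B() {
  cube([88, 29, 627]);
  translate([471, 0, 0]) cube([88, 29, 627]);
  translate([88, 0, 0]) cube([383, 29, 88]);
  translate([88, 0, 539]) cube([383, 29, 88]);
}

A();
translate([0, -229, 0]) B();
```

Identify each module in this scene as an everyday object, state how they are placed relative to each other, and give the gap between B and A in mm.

A is a bed frame. B is a picture frame. The picture frame is on the floor beside the bed frame on its −y side. The gap between the picture frame and the bed frame is 200 mm.

The picture frame's nearest face is 200 mm from the bed frame's −y face.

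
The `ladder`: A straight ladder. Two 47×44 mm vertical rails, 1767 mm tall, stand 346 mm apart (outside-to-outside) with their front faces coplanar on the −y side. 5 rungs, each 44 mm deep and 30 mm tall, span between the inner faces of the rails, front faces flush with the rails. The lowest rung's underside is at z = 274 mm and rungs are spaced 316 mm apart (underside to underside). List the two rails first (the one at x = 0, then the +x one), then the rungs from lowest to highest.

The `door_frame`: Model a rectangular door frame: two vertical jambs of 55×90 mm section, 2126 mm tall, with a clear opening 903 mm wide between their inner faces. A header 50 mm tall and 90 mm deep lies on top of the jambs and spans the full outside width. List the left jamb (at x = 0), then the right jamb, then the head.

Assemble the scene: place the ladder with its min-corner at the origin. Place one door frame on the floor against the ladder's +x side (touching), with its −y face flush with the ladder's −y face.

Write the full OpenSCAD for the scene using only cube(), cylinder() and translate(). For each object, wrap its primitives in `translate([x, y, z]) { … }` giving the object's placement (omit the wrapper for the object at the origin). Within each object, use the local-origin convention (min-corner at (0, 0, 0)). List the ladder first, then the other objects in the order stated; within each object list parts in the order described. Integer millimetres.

cube([47, 44, 1767]);
translate([299, 0, 0]) cube([47, 44, 1767]);
translate([47, 0, 274]) cube([252, 44, 30]);
translate([47, 0, 590]) cube([252, 44, 30]);
translate([47, 0, 906]) cube([252, 44, 30]);
translate([47, 0, 1222]) cube([252, 44, 30]);
translate([47, 0, 1538]) cube([252, 44, 30]);
translate([346, 0, 0]) {
  cube([55, 90, 2126]);
  translate([958, 0, 0]) cube([55, 90, 2126]);
  translate([0, 0, 2126]) cube([1013, 90, 50]);
}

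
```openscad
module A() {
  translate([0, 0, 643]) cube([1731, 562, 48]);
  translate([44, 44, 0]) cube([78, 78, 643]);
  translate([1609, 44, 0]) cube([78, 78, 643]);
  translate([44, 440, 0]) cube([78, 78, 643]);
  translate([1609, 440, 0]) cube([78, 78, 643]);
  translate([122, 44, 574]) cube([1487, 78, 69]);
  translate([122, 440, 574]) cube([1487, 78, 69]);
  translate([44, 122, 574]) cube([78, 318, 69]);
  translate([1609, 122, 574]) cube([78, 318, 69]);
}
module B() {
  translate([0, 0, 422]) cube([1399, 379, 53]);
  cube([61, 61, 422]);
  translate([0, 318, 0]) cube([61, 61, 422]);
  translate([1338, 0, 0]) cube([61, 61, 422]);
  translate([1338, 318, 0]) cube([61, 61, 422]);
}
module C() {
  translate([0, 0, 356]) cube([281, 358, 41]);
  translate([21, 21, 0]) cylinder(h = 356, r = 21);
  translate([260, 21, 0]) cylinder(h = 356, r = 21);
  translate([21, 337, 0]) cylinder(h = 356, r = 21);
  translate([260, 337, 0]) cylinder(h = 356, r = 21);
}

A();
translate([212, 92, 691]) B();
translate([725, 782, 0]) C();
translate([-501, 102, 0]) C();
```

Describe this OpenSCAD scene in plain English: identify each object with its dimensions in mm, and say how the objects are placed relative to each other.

A is a table with a 1731×562 mm rectangular top, 48 mm thick, top surface at z = 691 mm, supported by four 78×78 mm square legs, each inset 44 mm from the nearest pair of top edges, running from the floor. Four apron rails, 78 mm thick and 69 mm tall, run between adjacent legs with their top edges flush with the underside of the top and their outer faces flush with the legs' outer faces.

B is a bench: a 1399×379 mm seat slab, 53 mm thick, top at z = 475 mm, on four 61×61 mm square legs flush with the seat corners and standing on z = 0.

C is a four-legged stool. The seat is a 281×358×41 mm slab whose top surface is at z = 397 mm; four round legs, each 42 mm in diameter, run from the floor (z = 0) to the underside of the seat, each leg's axis is inset half a diameter from the nearest pair of seat edges (so the leg's bounding box is flush with the corner).

The bench is on top of the table. Two stools sit around the table at the +y, −x sides.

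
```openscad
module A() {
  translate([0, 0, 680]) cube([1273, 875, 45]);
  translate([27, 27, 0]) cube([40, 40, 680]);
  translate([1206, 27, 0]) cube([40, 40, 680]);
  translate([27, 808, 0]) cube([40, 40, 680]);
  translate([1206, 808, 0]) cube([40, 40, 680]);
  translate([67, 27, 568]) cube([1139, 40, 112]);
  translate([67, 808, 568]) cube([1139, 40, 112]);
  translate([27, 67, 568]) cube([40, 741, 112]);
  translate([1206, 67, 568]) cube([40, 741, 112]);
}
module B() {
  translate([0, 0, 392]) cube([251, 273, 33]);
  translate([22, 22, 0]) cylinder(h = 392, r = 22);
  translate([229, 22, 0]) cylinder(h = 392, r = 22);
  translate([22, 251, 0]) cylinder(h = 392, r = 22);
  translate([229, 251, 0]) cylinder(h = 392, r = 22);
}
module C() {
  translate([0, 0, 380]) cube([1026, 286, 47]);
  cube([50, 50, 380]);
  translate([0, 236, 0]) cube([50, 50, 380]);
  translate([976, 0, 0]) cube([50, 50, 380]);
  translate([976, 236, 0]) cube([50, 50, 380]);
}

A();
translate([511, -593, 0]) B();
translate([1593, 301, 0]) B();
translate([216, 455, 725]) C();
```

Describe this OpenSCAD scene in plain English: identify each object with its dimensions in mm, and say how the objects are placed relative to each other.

A is a table with a 1273×875 mm rectangular top, 45 mm thick, top surface at z = 725 mm, supported by four 40×40 mm square legs, each inset 27 mm from the nearest pair of top edges, running from the floor. Four apron rails, 40 mm thick and 112 mm tall, run between adjacent legs with their top edges flush with the underside of the top and their outer faces flush with the legs' outer faces.

B is a four-legged stool. The seat is 251×273 mm, 33 mm thick, top at z = 425 mm. It stands on four round legs, each 44 mm in diameter, from z = 0 to the seat underside, each leg's axis is inset half a diameter from the nearest pair of seat edges (so the leg's bounding box is flush with the corner).

C is a long wooden bench with a 1026 mm (x) × 286 mm (y) seat, 47 mm thick, its top surface 427 mm above the floor. Four 50 mm square legs at the seat corners, flush with the edges, run from z = 0 to the seat underside.

Two stools sit around the table at the −y, +x sides. The bench is on top of the table.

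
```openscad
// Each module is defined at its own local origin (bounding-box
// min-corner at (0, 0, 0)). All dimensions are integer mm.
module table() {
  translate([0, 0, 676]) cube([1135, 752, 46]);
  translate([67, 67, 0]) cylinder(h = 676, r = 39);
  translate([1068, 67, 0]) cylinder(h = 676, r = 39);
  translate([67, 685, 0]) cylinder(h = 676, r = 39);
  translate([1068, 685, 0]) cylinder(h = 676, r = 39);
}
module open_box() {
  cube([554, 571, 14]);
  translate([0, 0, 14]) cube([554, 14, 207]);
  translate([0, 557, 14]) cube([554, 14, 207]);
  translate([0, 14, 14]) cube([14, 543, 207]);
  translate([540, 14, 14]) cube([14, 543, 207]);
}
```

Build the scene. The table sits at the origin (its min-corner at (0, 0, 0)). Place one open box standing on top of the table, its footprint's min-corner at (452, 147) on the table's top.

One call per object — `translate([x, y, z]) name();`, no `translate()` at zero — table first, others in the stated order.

table();
translate([452, 147, 722]) open_box();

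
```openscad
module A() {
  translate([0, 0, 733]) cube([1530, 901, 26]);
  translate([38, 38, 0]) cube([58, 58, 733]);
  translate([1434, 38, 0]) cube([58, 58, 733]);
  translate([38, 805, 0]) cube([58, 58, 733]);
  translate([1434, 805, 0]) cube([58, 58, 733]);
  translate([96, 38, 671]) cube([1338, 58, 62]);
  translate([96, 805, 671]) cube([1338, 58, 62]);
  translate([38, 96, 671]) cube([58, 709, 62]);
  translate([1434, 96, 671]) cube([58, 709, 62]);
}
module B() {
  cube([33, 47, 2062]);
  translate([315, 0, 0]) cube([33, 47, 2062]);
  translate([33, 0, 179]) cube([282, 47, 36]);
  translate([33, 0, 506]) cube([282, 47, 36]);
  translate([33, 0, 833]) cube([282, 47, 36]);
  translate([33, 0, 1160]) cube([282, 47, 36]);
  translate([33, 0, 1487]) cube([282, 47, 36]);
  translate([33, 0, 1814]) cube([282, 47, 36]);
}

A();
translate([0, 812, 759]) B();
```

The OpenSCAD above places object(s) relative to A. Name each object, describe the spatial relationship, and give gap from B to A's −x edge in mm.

A is a table. B is a ladder. The ladder is on top of the table. The gap from the ladder to the table's −x edge is 0 mm.

The ladder's min-x is at 0; the table's min-x is 0; gap = 0 mm.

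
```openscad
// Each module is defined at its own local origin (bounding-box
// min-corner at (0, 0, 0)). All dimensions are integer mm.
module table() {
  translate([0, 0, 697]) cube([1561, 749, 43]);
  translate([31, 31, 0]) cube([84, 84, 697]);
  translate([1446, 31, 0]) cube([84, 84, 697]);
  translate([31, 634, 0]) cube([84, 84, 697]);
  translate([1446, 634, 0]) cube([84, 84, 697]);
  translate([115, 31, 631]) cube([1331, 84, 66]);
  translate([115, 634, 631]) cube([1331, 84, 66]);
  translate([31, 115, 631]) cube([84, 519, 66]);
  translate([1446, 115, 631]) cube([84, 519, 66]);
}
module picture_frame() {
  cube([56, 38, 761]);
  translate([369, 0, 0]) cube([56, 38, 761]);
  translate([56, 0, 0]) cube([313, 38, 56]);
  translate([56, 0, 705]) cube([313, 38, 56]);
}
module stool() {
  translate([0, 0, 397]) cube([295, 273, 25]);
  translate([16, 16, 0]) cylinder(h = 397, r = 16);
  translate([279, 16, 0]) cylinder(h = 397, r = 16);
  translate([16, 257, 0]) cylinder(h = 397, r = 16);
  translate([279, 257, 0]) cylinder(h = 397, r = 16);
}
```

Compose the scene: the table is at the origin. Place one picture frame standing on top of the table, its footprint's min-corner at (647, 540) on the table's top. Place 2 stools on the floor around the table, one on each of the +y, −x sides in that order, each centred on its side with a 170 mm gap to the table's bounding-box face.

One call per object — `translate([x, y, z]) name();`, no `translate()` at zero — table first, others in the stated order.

table();
translate([647, 540, 740]) picture_frame();
translate([633, 919, 0]) stool();
translate([-465, 238, 0]) stool();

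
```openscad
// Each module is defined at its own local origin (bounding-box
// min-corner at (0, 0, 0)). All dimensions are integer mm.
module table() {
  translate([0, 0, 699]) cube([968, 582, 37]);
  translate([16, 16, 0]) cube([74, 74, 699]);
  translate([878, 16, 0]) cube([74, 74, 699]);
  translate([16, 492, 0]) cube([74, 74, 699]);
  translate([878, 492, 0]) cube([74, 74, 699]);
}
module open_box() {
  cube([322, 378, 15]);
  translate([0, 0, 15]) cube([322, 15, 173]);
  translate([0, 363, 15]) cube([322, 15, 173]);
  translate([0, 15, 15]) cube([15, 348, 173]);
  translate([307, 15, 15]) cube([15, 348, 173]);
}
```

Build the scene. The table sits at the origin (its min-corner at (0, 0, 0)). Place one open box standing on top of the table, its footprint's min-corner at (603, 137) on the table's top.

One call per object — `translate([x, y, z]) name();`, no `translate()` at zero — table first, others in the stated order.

table();
translate([603, 137, 736]) open_box();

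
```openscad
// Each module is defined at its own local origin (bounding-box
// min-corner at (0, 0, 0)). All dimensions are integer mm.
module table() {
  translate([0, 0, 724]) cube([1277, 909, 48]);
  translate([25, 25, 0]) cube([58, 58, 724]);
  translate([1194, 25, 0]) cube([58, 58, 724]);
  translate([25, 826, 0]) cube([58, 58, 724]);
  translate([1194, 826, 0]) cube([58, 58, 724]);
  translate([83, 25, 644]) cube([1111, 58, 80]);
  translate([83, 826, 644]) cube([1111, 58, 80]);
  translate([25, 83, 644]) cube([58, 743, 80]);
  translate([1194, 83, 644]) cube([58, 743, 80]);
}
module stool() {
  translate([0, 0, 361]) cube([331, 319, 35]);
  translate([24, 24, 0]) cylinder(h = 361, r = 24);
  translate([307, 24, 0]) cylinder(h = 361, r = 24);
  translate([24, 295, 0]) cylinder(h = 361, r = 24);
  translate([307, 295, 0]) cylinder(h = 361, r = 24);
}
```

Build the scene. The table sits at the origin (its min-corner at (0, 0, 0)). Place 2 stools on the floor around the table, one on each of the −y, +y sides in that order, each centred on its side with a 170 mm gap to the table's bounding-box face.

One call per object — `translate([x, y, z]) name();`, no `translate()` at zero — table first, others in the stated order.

table();
translate([473, -489, 0]) stool();
translate([473, 1079, 0]) stool();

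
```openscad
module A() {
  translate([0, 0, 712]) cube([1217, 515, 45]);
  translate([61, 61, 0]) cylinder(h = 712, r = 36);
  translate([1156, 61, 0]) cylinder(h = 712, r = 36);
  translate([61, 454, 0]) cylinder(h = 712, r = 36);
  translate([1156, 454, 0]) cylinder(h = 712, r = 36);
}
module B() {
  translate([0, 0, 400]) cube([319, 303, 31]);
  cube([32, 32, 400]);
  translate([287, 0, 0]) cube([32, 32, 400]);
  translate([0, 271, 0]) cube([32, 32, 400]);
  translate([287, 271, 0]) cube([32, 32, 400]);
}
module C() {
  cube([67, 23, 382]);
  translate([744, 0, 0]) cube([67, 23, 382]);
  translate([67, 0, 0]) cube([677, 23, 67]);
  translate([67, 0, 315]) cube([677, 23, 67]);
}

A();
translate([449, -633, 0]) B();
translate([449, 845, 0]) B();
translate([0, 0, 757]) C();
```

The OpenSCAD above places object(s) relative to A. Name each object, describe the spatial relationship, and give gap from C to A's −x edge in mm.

A is a table. B is a stool. C is a picture frame. Two stools sit around the table at the −y, +y sides. The picture frame is on top of the table. The gap from the picture frame to the table's −x edge is 0 mm.

The picture frame's min-x is at 0; the table's min-x is 0; gap = 0 mm.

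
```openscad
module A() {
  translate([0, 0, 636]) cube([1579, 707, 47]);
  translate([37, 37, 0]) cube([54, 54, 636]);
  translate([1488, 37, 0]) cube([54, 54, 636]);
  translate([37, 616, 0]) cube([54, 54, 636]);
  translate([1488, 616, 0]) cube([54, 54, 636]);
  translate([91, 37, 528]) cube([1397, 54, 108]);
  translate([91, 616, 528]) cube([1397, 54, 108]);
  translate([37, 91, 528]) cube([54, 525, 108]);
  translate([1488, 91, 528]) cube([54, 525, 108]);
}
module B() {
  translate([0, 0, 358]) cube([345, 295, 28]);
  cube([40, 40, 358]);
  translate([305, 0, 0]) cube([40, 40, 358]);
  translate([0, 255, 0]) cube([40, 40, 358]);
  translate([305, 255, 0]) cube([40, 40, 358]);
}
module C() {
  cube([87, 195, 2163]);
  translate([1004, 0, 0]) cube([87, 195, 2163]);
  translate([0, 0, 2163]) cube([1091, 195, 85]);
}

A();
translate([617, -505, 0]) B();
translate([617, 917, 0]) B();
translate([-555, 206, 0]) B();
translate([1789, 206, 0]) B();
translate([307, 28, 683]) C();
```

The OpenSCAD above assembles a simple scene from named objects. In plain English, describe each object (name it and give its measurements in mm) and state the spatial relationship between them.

A is a table: top 1579 mm (x) × 707 mm (y), 47 mm thick, upper face at z = 683 mm, on four 54×54 mm square legs, each inset 37 mm from the nearest pair of top edges, running from z = 0 to the bottom of the top. Four apron rails, 54 mm thick and 108 mm tall, run between adjacent legs with their top edges flush with the underside of the top and their outer faces flush with the legs' outer faces.

B is a four-legged stool. The seat is 345×295 mm, 28 mm thick, top at z = 386 mm. It stands on four square legs, each 40×40 mm in cross-section, from z = 0 to the seat underside, each flush with a corner of the seat.

C is a door frame. The clear opening is 917 mm wide and 2163 mm high. Two 87 mm wide jambs, 195 mm deep, stand either side of the opening from the floor to the top of the opening. A 85 mm thick head sits across the top of both jambs, spanning the full outside width of the frame.

Four stools sit around the table at the −y, +y, −x, +x sides. The door frame is on top of the table.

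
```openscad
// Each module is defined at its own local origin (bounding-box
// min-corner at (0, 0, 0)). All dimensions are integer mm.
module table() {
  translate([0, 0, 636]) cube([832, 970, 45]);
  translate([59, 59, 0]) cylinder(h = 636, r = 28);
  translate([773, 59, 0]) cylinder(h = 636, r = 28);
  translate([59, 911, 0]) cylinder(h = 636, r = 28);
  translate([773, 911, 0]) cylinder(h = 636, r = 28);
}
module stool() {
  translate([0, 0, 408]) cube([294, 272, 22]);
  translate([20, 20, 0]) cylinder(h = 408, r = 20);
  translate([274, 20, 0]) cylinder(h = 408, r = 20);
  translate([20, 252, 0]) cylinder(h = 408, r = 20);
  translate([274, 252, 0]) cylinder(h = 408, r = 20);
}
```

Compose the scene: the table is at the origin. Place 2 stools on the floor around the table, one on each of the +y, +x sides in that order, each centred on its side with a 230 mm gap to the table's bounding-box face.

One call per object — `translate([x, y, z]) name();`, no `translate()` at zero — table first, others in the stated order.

table();
translate([269, 1200, 0]) stool();
translate([1062, 349, 0]) stool();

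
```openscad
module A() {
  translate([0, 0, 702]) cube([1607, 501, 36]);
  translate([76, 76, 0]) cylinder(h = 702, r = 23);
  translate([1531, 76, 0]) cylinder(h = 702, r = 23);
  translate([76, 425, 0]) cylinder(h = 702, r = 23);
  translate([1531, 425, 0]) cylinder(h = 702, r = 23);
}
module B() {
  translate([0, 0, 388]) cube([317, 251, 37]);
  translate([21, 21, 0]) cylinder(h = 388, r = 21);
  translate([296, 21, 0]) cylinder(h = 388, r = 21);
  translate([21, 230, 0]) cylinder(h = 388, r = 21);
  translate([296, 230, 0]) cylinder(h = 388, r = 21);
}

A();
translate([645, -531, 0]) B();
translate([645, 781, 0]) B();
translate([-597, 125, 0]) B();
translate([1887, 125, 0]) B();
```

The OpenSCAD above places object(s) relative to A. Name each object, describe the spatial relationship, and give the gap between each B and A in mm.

A is a table. B is a stool. Four stools sit around the table at the −y, +y, −x, +x sides. The gap between each stool and the table is 280 mm.

Each stool's nearest face is 280 mm from the table's bounding box.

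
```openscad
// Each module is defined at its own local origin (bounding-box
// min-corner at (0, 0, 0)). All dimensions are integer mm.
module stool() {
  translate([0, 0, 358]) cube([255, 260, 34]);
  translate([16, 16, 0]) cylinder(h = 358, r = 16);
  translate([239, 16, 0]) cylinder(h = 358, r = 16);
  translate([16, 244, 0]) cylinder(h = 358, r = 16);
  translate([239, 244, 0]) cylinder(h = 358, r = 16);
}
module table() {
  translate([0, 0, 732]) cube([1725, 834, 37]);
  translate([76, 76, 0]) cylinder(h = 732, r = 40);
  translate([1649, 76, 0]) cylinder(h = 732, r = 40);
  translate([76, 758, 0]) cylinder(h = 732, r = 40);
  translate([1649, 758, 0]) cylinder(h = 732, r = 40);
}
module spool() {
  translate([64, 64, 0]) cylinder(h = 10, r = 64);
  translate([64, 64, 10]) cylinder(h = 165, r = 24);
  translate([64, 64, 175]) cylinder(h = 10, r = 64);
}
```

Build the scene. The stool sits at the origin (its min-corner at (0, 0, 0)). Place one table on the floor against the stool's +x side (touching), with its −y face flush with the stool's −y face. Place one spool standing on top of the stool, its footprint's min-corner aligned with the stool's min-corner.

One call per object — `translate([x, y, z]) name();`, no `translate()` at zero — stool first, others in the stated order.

stool();
translate([255, 0, 0]) table();
translate([0, 0, 392]) spool();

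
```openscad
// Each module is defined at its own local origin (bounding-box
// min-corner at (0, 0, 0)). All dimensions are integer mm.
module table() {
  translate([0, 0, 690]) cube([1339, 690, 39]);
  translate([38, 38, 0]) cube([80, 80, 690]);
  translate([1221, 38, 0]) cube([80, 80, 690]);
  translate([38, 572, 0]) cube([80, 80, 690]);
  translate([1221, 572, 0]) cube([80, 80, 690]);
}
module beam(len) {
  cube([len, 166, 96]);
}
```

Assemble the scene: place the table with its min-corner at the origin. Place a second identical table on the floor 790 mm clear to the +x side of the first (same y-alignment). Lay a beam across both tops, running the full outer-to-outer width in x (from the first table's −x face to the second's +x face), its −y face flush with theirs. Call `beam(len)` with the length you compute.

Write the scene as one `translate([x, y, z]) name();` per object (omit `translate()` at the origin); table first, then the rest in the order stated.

table();
translate([2129, 0, 0]) table();
translate([0, 0, 729]) beam(3468);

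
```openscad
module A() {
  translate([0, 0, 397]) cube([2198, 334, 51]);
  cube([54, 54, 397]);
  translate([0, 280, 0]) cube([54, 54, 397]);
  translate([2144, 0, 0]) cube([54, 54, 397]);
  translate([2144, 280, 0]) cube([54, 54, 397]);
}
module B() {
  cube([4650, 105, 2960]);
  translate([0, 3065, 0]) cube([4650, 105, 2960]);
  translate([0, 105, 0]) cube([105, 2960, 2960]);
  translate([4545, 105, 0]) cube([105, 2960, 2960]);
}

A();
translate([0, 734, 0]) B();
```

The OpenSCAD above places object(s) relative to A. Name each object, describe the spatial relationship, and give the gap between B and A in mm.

A is a bench. B is a house frame. The house frame is on the floor beside the bench on its +y side. The gap between the house frame and the bench is 400 mm.

The house frame's nearest face is 400 mm from the bench's +y face.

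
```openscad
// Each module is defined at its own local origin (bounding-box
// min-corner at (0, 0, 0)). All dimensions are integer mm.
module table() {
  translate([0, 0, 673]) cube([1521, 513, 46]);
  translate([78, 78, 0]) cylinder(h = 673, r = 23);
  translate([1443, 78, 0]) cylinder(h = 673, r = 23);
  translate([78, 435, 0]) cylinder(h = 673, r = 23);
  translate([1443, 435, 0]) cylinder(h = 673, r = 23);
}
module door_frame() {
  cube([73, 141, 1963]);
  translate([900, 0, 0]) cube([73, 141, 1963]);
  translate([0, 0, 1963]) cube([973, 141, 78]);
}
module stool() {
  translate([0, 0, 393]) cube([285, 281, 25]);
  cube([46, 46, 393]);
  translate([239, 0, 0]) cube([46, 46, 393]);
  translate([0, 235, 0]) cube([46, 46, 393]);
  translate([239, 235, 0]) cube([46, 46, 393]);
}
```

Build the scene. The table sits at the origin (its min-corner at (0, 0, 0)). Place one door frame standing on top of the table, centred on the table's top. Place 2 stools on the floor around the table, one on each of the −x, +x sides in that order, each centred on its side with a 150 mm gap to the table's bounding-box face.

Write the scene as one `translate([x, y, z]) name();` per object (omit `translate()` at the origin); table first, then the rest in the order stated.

table();
translate([274, 186, 719]) door_frame();
translate([-435, 116, 0]) stool();
translate([1671, 116, 0]) stool();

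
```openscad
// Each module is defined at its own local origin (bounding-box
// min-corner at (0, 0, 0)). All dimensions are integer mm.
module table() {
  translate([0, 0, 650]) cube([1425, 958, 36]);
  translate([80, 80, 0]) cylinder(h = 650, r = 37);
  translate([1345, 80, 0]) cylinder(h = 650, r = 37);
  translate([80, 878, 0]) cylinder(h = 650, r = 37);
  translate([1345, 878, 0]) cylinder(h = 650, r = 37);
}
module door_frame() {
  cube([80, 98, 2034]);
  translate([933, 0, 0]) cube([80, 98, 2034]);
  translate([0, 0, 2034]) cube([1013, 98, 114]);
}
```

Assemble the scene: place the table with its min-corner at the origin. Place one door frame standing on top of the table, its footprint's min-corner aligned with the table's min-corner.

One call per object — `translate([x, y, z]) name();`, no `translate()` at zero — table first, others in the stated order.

table();
translate([0, 0, 686]) door_frame();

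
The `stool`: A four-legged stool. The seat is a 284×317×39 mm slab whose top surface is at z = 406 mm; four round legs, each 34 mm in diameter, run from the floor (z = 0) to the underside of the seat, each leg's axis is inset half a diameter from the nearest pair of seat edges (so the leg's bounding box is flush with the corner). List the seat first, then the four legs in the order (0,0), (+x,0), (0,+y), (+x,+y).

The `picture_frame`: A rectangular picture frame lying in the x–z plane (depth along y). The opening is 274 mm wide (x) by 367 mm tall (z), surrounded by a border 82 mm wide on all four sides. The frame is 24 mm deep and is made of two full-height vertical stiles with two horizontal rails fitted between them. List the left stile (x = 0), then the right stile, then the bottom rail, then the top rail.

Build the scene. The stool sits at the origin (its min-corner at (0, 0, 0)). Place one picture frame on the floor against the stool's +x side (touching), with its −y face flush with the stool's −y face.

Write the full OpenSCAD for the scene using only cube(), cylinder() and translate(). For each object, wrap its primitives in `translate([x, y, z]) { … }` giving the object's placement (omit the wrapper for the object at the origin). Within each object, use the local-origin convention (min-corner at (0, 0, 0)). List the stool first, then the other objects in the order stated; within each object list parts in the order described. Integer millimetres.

translate([0, 0, 367]) cube([284, 317, 39]);
translate([17, 17, 0]) cylinder(h = 367, r = 17);
translate([267, 17, 0]) cylinder(h = 367, r = 17);
translate([17, 300, 0]) cylinder(h = 367, r = 17);
translate([267, 300, 0]) cylinder(h = 367, r = 17);
translate([284, 0, 0]) {
  cube([82, 24, 531]);
  translate([356, 0, 0]) cube([82, 24, 531]);
  translate([82, 0, 0]) cube([274, 24, 82]);
  translate([82, 0, 449]) cube([274, 24, 82]);
}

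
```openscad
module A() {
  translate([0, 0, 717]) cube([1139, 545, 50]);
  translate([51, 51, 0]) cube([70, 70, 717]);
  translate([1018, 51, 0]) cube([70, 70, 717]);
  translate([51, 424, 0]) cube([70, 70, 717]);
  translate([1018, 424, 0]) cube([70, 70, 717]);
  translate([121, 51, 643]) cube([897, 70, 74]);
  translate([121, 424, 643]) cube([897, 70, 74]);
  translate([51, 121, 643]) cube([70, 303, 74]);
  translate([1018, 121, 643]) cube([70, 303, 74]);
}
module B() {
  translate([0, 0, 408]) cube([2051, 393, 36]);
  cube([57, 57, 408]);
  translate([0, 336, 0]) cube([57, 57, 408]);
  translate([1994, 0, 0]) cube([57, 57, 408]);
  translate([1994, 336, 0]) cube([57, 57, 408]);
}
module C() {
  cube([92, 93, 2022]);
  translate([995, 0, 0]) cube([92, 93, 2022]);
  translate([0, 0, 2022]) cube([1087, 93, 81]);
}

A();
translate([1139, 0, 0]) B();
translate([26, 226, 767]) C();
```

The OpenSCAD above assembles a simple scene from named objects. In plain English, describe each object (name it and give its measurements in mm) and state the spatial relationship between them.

A is a rectangular dining table. The top is 1139×545×50 mm with its upper surface at z = 767 mm. It stands on four 70×70 mm square legs, each inset 51 mm from the nearest pair of top edges, running from the floor to the underside of the top. Four apron rails, 70 mm thick and 74 mm tall, run between adjacent legs with their top edges flush with the underside of the top and their outer faces flush with the legs' outer faces.

B is a bench: a 2051×393 mm seat slab, 36 mm thick, top at z = 444 mm, on four 57×57 mm square legs flush with the seat corners and standing on z = 0.

C is a door frame. The clear opening is 903 mm wide and 2022 mm high. Two 92 mm wide jambs, 93 mm deep, stand either side of the opening from the floor to the top of the opening. A 81 mm thick head sits across the top of both jambs, spanning the full outside width of the frame.

The bench is against the table's +x side, with their −y faces flush. The door frame is on top of the table, centred.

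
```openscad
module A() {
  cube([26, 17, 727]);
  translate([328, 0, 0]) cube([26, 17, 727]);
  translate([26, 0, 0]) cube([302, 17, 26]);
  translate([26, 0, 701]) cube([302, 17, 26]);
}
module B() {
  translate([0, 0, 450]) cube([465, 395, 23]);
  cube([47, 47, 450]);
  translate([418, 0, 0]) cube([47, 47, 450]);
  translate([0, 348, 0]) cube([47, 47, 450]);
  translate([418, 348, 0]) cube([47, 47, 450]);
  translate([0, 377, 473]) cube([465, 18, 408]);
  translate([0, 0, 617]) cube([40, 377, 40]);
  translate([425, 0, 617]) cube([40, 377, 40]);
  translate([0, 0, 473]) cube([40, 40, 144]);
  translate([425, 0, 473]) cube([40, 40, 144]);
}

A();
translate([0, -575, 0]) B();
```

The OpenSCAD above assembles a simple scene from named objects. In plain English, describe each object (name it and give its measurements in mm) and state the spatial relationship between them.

A is a picture frame with a 302×675 mm rectangular opening (x by z) and a uniform 26 mm border on every side. Frame depth is 17 mm along y. It is built from two vertical stiles running the full outside height and two horizontal rails spanning the gap between the stiles.

B is a chair: 465×395 mm seat, 23 mm thick, top at z = 473 mm, on four 47 mm square corner legs flush with the seat edges. A 18 mm thick backrest slab spans the full seat width, extending 408 mm above the seat top, its back face flush with the seat's +y edge. Two armrests of 40×40 mm section run along each side from the seat's front edge to the front of the backrest, top faces 184 mm above the seat top and outer faces flush with the seat's x-edges; a 40×40 mm post under the front of each armrest stands on the seat at the front corner.

The chair is on the floor beside the picture frame on its −y side.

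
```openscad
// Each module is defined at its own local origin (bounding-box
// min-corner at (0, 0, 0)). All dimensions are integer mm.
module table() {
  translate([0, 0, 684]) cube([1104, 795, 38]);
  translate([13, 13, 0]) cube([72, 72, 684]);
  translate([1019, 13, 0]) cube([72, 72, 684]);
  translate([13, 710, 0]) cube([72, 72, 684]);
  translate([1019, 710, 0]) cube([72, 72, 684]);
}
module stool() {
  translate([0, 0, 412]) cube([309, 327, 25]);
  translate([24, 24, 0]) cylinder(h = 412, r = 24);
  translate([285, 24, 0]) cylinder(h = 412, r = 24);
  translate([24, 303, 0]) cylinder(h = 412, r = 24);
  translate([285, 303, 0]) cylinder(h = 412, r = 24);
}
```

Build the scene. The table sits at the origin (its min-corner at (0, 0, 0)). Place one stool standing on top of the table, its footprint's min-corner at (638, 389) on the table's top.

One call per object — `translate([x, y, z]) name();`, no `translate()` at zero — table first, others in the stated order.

table();
translate([638, 389, 722]) stool();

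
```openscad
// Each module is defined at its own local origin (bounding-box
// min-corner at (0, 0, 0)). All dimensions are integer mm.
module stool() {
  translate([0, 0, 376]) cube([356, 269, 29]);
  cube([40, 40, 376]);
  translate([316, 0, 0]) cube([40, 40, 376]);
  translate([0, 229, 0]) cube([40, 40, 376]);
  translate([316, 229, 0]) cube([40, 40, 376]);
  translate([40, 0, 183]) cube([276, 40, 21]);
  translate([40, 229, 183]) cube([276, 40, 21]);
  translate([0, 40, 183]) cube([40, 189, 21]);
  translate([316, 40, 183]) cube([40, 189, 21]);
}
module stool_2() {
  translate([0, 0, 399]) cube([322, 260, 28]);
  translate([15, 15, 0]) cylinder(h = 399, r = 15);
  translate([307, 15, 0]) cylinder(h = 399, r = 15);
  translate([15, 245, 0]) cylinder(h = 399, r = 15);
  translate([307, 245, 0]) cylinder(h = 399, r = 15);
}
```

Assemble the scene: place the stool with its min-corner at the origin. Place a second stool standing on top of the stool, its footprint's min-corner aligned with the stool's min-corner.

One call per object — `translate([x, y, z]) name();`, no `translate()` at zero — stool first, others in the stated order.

stool();
translate([0, 0, 405]) stool_2();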